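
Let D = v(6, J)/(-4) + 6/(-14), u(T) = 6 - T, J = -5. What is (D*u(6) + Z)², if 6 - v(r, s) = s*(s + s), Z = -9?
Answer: 81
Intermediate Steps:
v(r, s) = 6 - 2*s² (v(r, s) = 6 - s*(s + s) = 6 - s*2*s = 6 - 2*s²)
D = 74/7 (D = (6 - 2*(-5)²)/(-4) + 6/(-14) = (6 - 2*25)*(-¼) + 6*(-1/14) = (6 - 50)*(-¼) - 3/7 = -44*(-¼) - 3/7 = 11 - 3/7 = 74/7 ≈ 10.571)
(D*u(6) + Z)² = (74*(6 - 1*6)/7 - 9)² = (74*(6 - 6)/7 - 9)² = ((74/7)*0 - 9)² = (0 - 9)² = (-9)² = 81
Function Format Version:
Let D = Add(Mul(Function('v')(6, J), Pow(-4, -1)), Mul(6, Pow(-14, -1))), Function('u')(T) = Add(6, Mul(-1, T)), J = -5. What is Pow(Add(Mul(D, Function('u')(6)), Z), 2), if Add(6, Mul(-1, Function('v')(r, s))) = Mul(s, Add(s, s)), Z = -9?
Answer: 81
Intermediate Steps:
Function('v')(r, s) = Add(6, Mul(-2, Pow(s, 2))) (Function('v')(r, s) = Add(6, Mul(-1, Mul(s, Add(s, s)))) = Add(6, Mul(-1, Mul(s, Mul(2, s)))) = Add(6, Mul(-1, Mul(2, Pow(s, 2)))) = Add(6, Mul(-2, Pow(s, 2))))
D = Rational(74, 7) (D = Add(Mul(Add(6, Mul(-2, Pow(-5, 2))), Pow(-4, -1)), Mul(6, Pow(-14, -1))) = Add(Mul(Add(6, Mul(-2, 25)), Rational(-1, 4)), Mul(6, Rational(-1, 14))) = Add(Mul(Add(6, -50), Rational(-1, 4)), Rational(-3, 7)) = Add(Mul(-44, Rational(-1, 4)), Rational(-3, 7)) = Add(11, Rational(-3, 7)) = Rational(74, 7) ≈ 10.571)
Pow(Add(Mul(D, Function('u')(6)), Z), 2) = Pow(Add(Mul(Rational(74, 7), Add(6, Mul(-1, 6))), -9), 2) = Pow(Add(Mul(Rational(74, 7), Add(6, -6)), -9), 2) = Pow(Add(Mul(Rational(74, 7), 0), -9), 2) = Pow(Add(0, -9), 2) = Pow(-9, 2) = 81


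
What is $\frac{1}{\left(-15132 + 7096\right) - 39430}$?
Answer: $- \frac{1}{47466} \approx -2.1068 \cdot 10^{-5}$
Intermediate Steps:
$\frac{1}{\left(-15132 + 7096\right) - 39430} = \frac{1}{-8036 - 39430} = \frac{1}{-47466} = - \frac{1}{47466}$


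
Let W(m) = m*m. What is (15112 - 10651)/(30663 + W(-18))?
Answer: 1487/10329 ≈ 0.14396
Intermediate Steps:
W(m) = m²
(15112 - 10651)/(30663 + W(-18)) = (15112 - 10651)/(30663 + (-18)²) = 4461/(30663 + 324) = 4461/30987 = 4461*(1/30987) = 1487/10329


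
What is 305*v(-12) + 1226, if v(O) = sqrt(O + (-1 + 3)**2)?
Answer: 1226 + 610*I*sqrt(2) ≈ 1226.0 + 862.67*I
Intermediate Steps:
v(O) = sqrt(4 + O) (v(O) = sqrt(O + 2**2) = sqrt(O + 4) = sqrt(4 + O))
305*v(-12) + 1226 = 305*sqrt(4 - 12) + 1226 = 305*sqrt(-8) + 1226 = 305*(2*I*sqrt(2)) + 1226 = 610*I*sqrt(2) + 1226 = 1226 + 610*I*sqrt(2)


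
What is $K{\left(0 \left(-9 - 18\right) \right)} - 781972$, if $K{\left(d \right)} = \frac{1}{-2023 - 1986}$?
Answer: $- \frac{3134925749}{4009} \approx -7.8197 \cdot 10^{5}$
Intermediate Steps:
$K{\left(d \right)} = - \frac{1}{4009}$ ($K{\left(d \right)} = \frac{1}{-4009} = - \frac{1}{4009}$)
$K{\left(0 \left(-9 - 18\right) \right)} - 781972 = - \frac{1}{4009} - 781972 = - \frac{3134925749}{4009}$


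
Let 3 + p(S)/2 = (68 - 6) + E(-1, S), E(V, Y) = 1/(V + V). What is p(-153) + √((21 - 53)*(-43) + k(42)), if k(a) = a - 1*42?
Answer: 117 + 4*√86 ≈ 154.09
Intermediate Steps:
E(V, Y) = 1/(2*V)
p(S) = 117 (p(S) = -6 + 2*((68 - 6) + (½)/(-1)) = -6 + 2*(62 + (½)*(-1)) = -6 + 2*(62 - ½) = -6 + 2*(123/2) = -6 + 123 = 117)
k(a) = -42 + a (k(a) = a - 42 = -42 + a)
p(-153) + √((21 - 53)*(-43) + k(42)) = 117 + √((21 - 53)*(-43) + (-42 + 42)) = 117 + √(-32*(-43) + 0) = 117 + √(1376 + 0) = 117 + √1376 = 117 + 4*√86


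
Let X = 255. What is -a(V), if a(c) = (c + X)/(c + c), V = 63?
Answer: -53/21 ≈ -2.5238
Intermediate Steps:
a(c) = (255 + c)/(2*c) (a(c) = (c + 255)/(c + c) = (255 + c)/((2*c)) = (255 + c)*(1/(2*c)) = (255 + c)/(2*c))
-a(V) = -(255 + 63)/(2*63) = -318/(2*63) = -1*53/21 = -53/21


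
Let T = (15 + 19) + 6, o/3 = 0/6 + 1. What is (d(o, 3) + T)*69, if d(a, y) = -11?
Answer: 2001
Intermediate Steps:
o = 3 (o = 3*(0/6 + 1) = 3*((⅙)*0 + 1) = 3*(0 + 1) = 3*1 = 3)
T = 40 (T = 34 + 6 = 40)
(d(o, 3) + T)*69 = (-11 + 40)*69 = 29*69 = 2001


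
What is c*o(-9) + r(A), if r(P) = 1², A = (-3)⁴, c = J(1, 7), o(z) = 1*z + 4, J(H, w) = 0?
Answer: 1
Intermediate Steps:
o(z) = 4 + z (o(z) = z + 4 = 4 + z)
c = 0
A = 81
r(P) = 1
c*o(-9) + r(A) = 0*(4 - 9) + 1 = 0*(-5) + 1 = 0 + 1 = 1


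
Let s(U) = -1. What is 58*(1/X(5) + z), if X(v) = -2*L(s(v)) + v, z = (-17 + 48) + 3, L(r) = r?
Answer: 13862/7 ≈ 1980.3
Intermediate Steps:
z = 34 (z = 31 + 3 = 34)
X(v) = 2 + v (X(v) = -2*(-1) + v = 2 + v)
58*(1/X(5) + z) = 58*(1/(2 + 5) + 34) = 58*(1/7 + 34) = 58*(239/7) = 13862/7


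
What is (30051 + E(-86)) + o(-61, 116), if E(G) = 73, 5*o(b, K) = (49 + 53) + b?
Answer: 150661/5 ≈ 30132.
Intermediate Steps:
o(b, K) = 102/5 + b/5 (o(b, K) = ((49 + 53) + b)/5 = (102 + b)/5 = 102/5 + b/5)
(30051 + E(-86)) + o(-61, 116) = (30051 + 73) + (102/5 + (⅕)*(-61)) = 30124 + (102/5 - 61/5) = 30124 + 41/5 = 150661/5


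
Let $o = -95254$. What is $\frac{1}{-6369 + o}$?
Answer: $- \frac{1}{101623} \approx -9.8403 \cdot 10^{-6}$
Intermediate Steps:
$\frac{1}{-6369 + o} = \frac{1}{-6369 - 95254} = \frac{1}{-101623} = - \frac{1}{101623}$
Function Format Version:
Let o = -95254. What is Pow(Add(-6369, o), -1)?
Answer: Rational(-1, 101623) ≈ -9.8403e-6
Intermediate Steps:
Pow(Add(-6369, o), -1) = Pow(Add(-6369, -95254), -1) = Pow(-101623, -1) = Rational(-1, 101623)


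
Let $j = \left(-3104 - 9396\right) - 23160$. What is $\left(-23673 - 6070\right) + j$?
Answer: $-65403$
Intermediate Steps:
$j = -35660$ ($j = \left(-3104 - 9396\right) - 23160 = -12500 - 23160 = -35660$)
$\left(-23673 - 6070\right) + j = \left(-23673 - 6070\right) - 35660 = -29743 - 35660 = -65403$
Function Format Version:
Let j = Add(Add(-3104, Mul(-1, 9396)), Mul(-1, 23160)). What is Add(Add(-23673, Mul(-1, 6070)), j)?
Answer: -65403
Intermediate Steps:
j = -35660 (j = Add(Add(-3104, -9396), -23160) = Add(-12500, -23160) = -35660)
Add(Add(-23673, Mul(-1, 6070)), j) = Add(Add(-23673, Mul(-1, 6070)), -35660) = Add(Add(-23673, -6070), -35660) = Add(-29743, -35660) = -65403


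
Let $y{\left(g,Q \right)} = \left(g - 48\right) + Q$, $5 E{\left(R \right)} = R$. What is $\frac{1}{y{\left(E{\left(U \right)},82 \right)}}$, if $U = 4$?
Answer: $\frac{5}{174} \approx 0.028736$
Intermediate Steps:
$E{\left(R \right)} = \frac{R}{5}$
$y{\left(g,Q \right)} = -48 + Q + g$ ($y{\left(g,Q \right)} = \left(-48 + g\right) + Q = -48 + Q + g$)
$\frac{1}{y{\left(E{\left(U \right)},82 \right)}} = \frac{1}{-48 + 82 + \frac{1}{5} \cdot 4} = \frac{1}{-48 + 82 + \frac{4}{5}} = \frac{1}{\frac{174}{5}} = \frac{5}{174}$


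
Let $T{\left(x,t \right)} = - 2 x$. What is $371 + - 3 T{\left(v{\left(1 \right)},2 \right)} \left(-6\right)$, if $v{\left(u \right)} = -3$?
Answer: $479$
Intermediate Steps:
$371 + - 3 T{\left(v{\left(1 \right)},2 \right)} \left(-6\right) = 371 + - 3 \left(\left(-2\right) \left(-3\right)\right) \left(-6\right) = 371 + \left(-3\right) 6 \left(-6\right) = 371 - -108 = 371 + 108 = 479$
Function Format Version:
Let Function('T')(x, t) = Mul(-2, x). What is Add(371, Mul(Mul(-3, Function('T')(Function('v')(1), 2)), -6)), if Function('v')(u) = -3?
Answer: 479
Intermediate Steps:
Add(371, Mul(Mul(-3, Function('T')(Function('v')(1), 2)), -6)) = Add(371, Mul(Mul(-3, Mul(-2, -3)), -6)) = Add(371, Mul(Mul(-3, 6), -6)) = Add(371, Mul(-18, -6)) = Add(371, 108) = 479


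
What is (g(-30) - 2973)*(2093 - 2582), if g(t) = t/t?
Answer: 1453308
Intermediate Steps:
g(t) = 1
(g(-30) - 2973)*(2093 - 2582) = (1 - 2973)*(2093 - 2582) = -2972*(-489) = 1453308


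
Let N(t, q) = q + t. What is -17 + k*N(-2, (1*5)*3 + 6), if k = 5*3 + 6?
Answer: 382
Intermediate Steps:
k = 21 (k = 15 + 6 = 21)
-17 + k*N(-2, (1*5)*3 + 6) = -17 + 21*(((1*5)*3 + 6) - 2) = -17 + 21*((5*3 + 6) - 2) = -17 + 21*((15 + 6) - 2) = -17 + 21*(21 - 2) = -17 + 21*19 = -17 + 399 = 382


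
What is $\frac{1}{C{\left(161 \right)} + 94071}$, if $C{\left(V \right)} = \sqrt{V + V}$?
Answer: $\frac{94071}{8849352719} - \frac{\sqrt{322}}{8849352719} \approx 1.0628 \cdot 10^{-5}$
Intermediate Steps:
$C{\left(V \right)} = \sqrt{2} \sqrt{V}$ ($C{\left(V \right)} = \sqrt{2 V} = \sqrt{2} \sqrt{V}$)
$\frac{1}{C{\left(161 \right)} + 94071} = \frac{1}{\sqrt{2} \sqrt{161} + 94071} = \frac{1}{\sqrt{322} + 94071} = \frac{1}{94071 + \sqrt{322}}$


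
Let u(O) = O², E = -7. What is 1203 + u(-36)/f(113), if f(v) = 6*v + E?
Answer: 808509/671 ≈ 1204.9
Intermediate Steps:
f(v) = -7 + 6*v (f(v) = 6*v - 7 = -7 + 6*v)
1203 + u(-36)/f(113) = 1203 + (-36)²/(-7 + 6*113) = 1203 + 1296/(-7 + 678) = 1203 + 1296/671 = 808509/671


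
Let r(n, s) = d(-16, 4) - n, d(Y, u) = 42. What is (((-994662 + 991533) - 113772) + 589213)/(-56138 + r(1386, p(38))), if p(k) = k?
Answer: -236156/28741 ≈ -8.2167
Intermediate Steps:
r(n, s) = 42 - n
(((-994662 + 991533) - 113772) + 589213)/(-56138 + r(1386, p(38))) = (((-994662 + 991533) - 113772) + 589213)/(-56138 + (42 - 1*1386)) = ((-3129 - 113772) + 589213)/(-56138 + (42 - 1386)) = (-116901 + 589213)/(-56138 - 1344) = 472312/(-57482) = 472312*(-1/57482) = -236156/28741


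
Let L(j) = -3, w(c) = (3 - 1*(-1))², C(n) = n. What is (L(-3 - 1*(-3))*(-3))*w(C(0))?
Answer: 144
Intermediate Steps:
w(c) = 16 (w(c) = (3 + 1)² = 4² = 16)
(L(-3 - 1*(-3))*(-3))*w(C(0)) = -3*(-3)*16 = 9*16 = 144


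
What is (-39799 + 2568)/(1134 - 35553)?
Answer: 37231/34419 ≈ 1.0817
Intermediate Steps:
(-39799 + 2568)/(1134 - 35553) = -37231/(-34419) = -37231*(-1/34419) = 37231/34419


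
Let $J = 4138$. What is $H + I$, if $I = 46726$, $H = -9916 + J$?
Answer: $40948$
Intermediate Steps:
$H = -5778$ ($H = -9916 + 4138 = -5778$)
$H + I = -5778 + 46726 = 40948$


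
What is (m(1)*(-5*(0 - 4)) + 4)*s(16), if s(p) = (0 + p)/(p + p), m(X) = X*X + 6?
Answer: 72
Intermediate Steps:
m(X) = 6 + X² (m(X) = X² + 6 = 6 + X²)
s(p) = ½ (s(p) = p/((2*p)) = p*(1/(2*p)) = ½)
(m(1)*(-5*(0 - 4)) + 4)*s(16) = ((6 + 1²)*(-5*(0 - 4)) + 4)*(½) = ((6 + 1)*(-5*(-4)) + 4)*(½) = (7*20 + 4)*(½) = (140 + 4)*(½) = 144*(½) = 72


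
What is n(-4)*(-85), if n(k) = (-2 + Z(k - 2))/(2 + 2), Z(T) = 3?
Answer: -85/4 ≈ -21.250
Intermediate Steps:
n(k) = 1/4 (n(k) = (-2 + 3)/(2 + 2) = 1/4)
n(-4)*(-85) = (1/4)*(-85) = -85/4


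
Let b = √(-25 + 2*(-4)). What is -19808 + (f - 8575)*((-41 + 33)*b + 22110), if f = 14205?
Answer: 124459492 - 45040*I*√33 ≈ 1.2446e+8 - 2.5874e+5*I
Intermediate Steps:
b = I*√33 (b = √(-25 - 8) = √(-33) = I*√33 ≈ 5.7446*I)
-19808 + (f - 8575)*((-41 + 33)*b + 22110) = -19808 + (14205 - 8575)*((-41 + 33)*(I*√33) + 22110) = -19808 + 5630*(-8*I*√33 + 22110) = -19808 + 5630*(22110 - 8*I*√33) = -19808 + (124479300 - 45040*I*√33) = 124459492 - 45040*I*√33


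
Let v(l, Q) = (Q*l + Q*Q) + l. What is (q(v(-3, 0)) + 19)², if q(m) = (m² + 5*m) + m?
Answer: 100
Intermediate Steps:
v(l, Q) = l + Q² + Q*l (v(l, Q) = (Q*l + Q²) + l = (Q² + Q*l) + l = l + Q² + Q*l)
q(m) = m² + 6*m
(q(v(-3, 0)) + 19)² = ((-3 + 0² + 0*(-3))*(6 + (-3 + 0² + 0*(-3))) + 19)² = ((-3 + 0 + 0)*(6 + (-3 + 0 + 0)) + 19)² = (-3*(6 - 3) + 19)² = (-3*3 + 19)² = (-9 + 19)² = 10² = 100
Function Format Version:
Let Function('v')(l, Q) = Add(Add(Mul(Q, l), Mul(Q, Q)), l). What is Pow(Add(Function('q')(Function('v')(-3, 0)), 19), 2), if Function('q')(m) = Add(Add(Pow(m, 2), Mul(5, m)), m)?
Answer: 100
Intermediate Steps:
Function('v')(l, Q) = Add(l, Pow(Q, 2), Mul(Q, l)) (Function('v')(l, Q) = Add(Add(Mul(Q, l), Pow(Q, 2)), l) = Add(Add(Pow(Q, 2), Mul(Q, l)), l) = Add(l, Pow(Q, 2), Mul(Q, l)))
Function('q')(m) = Add(Pow(m, 2), Mul(6, m))
Pow(Add(Function('q')(Function('v')(-3, 0)), 19), 2) = Pow(Add(Mul(Add(-3, Pow(0, 2), Mul(0, -3)), Add(6, Add(-3, Pow(0, 2), Mul(0, -3)))), 19), 2) = Pow(Add(Mul(Add(-3, 0, 0), Add(6, Add(-3, 0, 0))), 19), 2) = Pow(Add(Mul(-3, Add(6, -3)), 19), 2) = Pow(Add(Mul(-3, 3), 19), 2) = Pow(Add(-9, 19), 2) = Pow(10, 2) = 100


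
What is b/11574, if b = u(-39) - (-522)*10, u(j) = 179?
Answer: 5399/11574 ≈ 0.46648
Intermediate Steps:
b = 5399 (b = 179 - (-522)*10 = 179 - 1*(-5220) = 179 + 5220 = 5399)
b/11574 = 5399/11574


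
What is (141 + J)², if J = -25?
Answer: 13456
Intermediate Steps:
(141 + J)² = (141 - 25)² = 116² = 13456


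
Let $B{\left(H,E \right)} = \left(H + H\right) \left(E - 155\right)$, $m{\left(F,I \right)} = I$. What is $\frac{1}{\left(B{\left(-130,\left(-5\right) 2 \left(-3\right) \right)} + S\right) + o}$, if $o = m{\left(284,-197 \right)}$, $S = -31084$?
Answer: $\frac{1}{1219} \approx 0.00082034$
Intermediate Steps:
$o = -197$
$B{\left(H,E \right)} = 2 H \left(-155 + E\right)$
$\frac{1}{\left(B{\left(-130,\left(-5\right) 2 \left(-3\right) \right)} + S\right) + o} = \frac{1}{\left(2 \left(-130\right) \left(-155 + \left(-5\right) 2 \left(-3\right)\right) - 31084\right) - 197} = \frac{1}{\left(2 \left(-130\right) \left(-155 - -30\right) - 31084\right) - 197} = \frac{1}{\left(2 \left(-130\right) \left(-155 + 30\right) - 31084\right) - 197} = \frac{1}{\left(2 \left(-130\right) \left(-125\right) - 31084\right) - 197} = \frac{1}{\left(32500 - 31084\right) - 197} = \frac{1}{1416 - 197} = \frac{1}{1219}$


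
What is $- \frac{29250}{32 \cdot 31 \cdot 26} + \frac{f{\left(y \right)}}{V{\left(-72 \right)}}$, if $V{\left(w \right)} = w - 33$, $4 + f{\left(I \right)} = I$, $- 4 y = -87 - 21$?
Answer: $- \frac{140941}{104160} \approx -1.3531$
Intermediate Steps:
$y = 27$ ($y = - \frac{-87 - 21}{4} = \left(- \frac{1}{4}\right) \left(-108\right) = 27$)
$f{\left(I \right)} = -4 + I$
$V{\left(w \right)} = -33 + w$ ($V{\left(w \right)} = w - 33 = -33 + w$)
$- \frac{29250}{32 \cdot 31 \cdot 26} + \frac{f{\left(y \right)}}{V{\left(-72 \right)}} = - \frac{29250}{32 \cdot 31 \cdot 26} + \frac{-4 + 27}{-33 - 72} = - \frac{29250}{992 \cdot 26} + \frac{23}{-105} = - \frac{29250}{25792} + 23 \left(- \frac{1}{105}\right) = \left(-29250\right) \frac{1}{25792} - \frac{23}{105} = - \frac{1125}{992} - \frac{23}{105} = - \frac{140941}{104160}$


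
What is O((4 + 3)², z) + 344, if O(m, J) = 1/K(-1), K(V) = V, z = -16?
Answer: 343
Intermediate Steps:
O(m, J) = -1 (O(m, J) = 1/(-1) = -1)
O((4 + 3)², z) + 344 = -1 + 344 = 343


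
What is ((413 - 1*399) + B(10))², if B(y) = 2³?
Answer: 484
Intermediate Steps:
B(y) = 8
((413 - 1*399) + B(10))² = ((413 - 1*399) + 8)² = ((413 - 399) + 8)² = (14 + 8)² = 22² = 484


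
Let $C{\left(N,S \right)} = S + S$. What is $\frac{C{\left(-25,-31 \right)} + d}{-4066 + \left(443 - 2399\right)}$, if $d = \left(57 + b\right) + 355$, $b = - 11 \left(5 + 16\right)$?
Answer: $- \frac{119}{6022} \approx -0.019761$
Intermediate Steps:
$b = -231$ ($b = \left(-11\right) 21 = -231$)
$d = 181$ ($d = \left(57 - 231\right) + 355 = -174 + 355 = 181$)
$C{\left(N,S \right)} = 2 S$
$\frac{C{\left(-25,-31 \right)} + d}{-4066 + \left(443 - 2399\right)} = \frac{2 \left(-31\right) + 181}{-4066 + \left(443 - 2399\right)} = \frac{-62 + 181}{-4066 + \left(443 - 2399\right)} = \frac{119}{-4066 - 1956} = \frac{119}{-6022} = 119 \left(- \frac{1}{6022}\right) = - \frac{119}{6022}$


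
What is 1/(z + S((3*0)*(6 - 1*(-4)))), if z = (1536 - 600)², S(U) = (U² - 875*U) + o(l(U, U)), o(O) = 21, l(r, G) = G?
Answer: 1/876117 ≈ 1.1414e-6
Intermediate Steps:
S(U) = 21 + U² - 875*U (S(U) = (U² - 875*U) + 21 = 21 + U² - 875*U)
z = 876096 (z = 936² = 876096)
1/(z + S((3*0)*(6 - 1*(-4)))) = 1/(876096 + (21 + ((3*0)*(6 - 1*(-4)))² - 875*3*0*(6 - 1*(-4)))) = 1/(876096 + (21 + (0*(6 + 4))² - 0*(6 + 4))) = 1/(876096 + (21 + (0*10)² - 0*10)) = 1/(876096 + (21 + 0² - 875*0)) = 1/(876096 + (21 + 0 + 0)) = 1/(876096 + 21) = 1/876117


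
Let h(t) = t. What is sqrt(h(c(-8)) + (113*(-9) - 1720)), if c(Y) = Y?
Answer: 3*I*sqrt(305) ≈ 52.393*I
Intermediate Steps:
sqrt(h(c(-8)) + (113*(-9) - 1720)) = sqrt(-8 + (113*(-9) - 1720)) = sqrt(-8 + (-1017 - 1720)) = sqrt(-8 - 2737) = sqrt(-2745) = 3*I*sqrt(305)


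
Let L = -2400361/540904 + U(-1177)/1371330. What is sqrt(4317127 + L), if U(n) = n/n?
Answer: sqrt(1832794263851759441089759630)/20604385620 ≈ 2077.8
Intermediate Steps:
U(n) = 1
L = -1645843254613/370878941160 (L = -2400361/540904 + 1/1371330 = -1645843254613/370878941160 ≈ -4.4377)
sqrt(4317127 + L) = sqrt(4317127 - 1645843254613/370878941160) = sqrt(1601129844769992707/370878941160) = sqrt(1832794263851759441089759630)/20604385620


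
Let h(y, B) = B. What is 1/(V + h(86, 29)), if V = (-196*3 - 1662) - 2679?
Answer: -1/4900 ≈ -0.00020408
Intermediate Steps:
V = -4929 (V = (-588 - 1662) - 2679 = -2250 - 2679 = -4929)
1/(V + h(86, 29)) = 1/(-4929 + 29) = 1/(-4900) = -1/4900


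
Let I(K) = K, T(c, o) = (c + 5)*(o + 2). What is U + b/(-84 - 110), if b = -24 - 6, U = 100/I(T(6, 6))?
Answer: 2755/2134 ≈ 1.2910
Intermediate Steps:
T(c, o) = (2 + o)*(5 + c) (T(c, o) = (5 + c)*(2 + o) = (2 + o)*(5 + c))
U = 25/22 (U = 100/(10 + 2*6 + 5*6 + 6*6) = 100/(10 + 12 + 30 + 36) = 100/88 = 100*(1/88) = 25/22 ≈ 1.1364)
b = -30 (b = -24 - 1*6 = -24 - 6 = -30)
U + b/(-84 - 110) = 25/22 - 30/(-84 - 110) = 25/22 - 30/(-194) = 25/22 - 30*(-1/194) = 25/22 + 15/97 = 2755/2134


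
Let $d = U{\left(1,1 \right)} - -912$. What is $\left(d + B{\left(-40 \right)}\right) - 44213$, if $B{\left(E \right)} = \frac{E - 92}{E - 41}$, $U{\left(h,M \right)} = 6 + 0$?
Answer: $- \frac{1168921}{27} \approx -43293.0$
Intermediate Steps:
$U{\left(h,M \right)} = 6$
$B{\left(E \right)} = \frac{-92 + E}{-41 + E}$
$d = 918$ ($d = 6 - -912 = 6 + 912 = 918$)
$\left(d + B{\left(-40 \right)}\right) - 44213 = \left(918 + \frac{-92 - 40}{-41 - 40}\right) - 44213 = \left(918 + \frac{1}{-81} \left(-132\right)\right) - 44213 = \left(918 - - \frac{44}{27}\right) - 44213 = \left(918 + \frac{44}{27}\right) - 44213 = \frac{24830}{27} - 44213 = - \frac{1168921}{27}$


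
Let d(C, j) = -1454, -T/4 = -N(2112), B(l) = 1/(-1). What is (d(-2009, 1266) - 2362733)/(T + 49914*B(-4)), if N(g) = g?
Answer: 2364187/41466 ≈ 57.015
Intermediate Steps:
B(l) = -1
T = 8448 (T = -(-4)*2112 = -4*(-2112) = 8448)
(d(-2009, 1266) - 2362733)/(T + 49914*B(-4)) = (-1454 - 2362733)/(8448 + 49914*(-1)) = -2364187/(8448 - 49914) = -2364187/(-41466) = -2364187*(-1/41466) = 2364187/41466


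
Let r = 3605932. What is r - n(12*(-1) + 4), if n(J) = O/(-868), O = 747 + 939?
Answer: 1564975331/434 ≈ 3.6059e+6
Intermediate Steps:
O = 1686
n(J) = -843/434 (n(J) = 1686/(-868) = 1686*(-1/868) = -843/434)
r - n(12*(-1) + 4) = 3605932 - 1*(-843/434) = 3605932 + 843/434 = 1564975331/434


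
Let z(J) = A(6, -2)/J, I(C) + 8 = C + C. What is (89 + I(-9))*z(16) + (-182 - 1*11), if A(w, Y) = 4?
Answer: -709/4 ≈ -177.25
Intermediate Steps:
I(C) = -8 + 2*C (I(C) = -8 + (C + C) = -8 + 2*C)
z(J) = 4/J
(89 + I(-9))*z(16) + (-182 - 1*11) = (89 + (-8 + 2*(-9)))*(4/16) + (-182 - 1*11) = (89 + (-8 - 18))*(4*(1/16)) + (-182 - 11) = (89 - 26)*(¼) - 193 = 63*(¼) - 193 = 63/4 - 193 = -709/4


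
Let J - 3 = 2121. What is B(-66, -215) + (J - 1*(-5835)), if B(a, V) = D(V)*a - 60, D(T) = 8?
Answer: 7371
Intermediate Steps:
J = 2124 (J = 3 + 2121 = 2124)
B(a, V) = -60 + 8*a (B(a, V) = 8*a - 60 = -60 + 8*a)
B(-66, -215) + (J - 1*(-5835)) = (-60 + 8*(-66)) + (2124 - 1*(-5835)) = (-60 - 528) + (2124 + 5835) = -588 + 7959 = 7371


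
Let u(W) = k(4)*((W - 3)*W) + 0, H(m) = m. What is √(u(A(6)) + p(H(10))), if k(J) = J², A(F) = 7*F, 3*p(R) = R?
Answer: √235902/3 ≈ 161.90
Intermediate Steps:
p(R) = R/3
u(W) = 16*W*(-3 + W) (u(W) = 4²*((W - 3)*W) + 0 = 16*((-3 + W)*W) + 0 = 16*(W*(-3 + W)) + 0 = 16*W*(-3 + W) + 0 = 16*W*(-3 + W))
√(u(A(6)) + p(H(10))) = √(16*(7*6)*(-3 + 7*6) + (⅓)*10) = √(16*42*(-3 + 42) + 10/3) = √(16*42*39 + 10/3) = √(26208 + 10/3) = √(78634/3) = √235902/3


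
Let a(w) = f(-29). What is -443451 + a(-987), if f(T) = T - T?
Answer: -443451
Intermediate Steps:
f(T) = 0
a(w) = 0
-443451 + a(-987) = -443451 + 0 = -443451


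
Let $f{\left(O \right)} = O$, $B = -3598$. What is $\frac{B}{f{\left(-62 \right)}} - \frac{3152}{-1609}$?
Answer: $\frac{2992303}{49879} \approx 59.991$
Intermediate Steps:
$\frac{B}{f{\left(-62 \right)}} - \frac{3152}{-1609} = - \frac{3598}{-62} - \frac{3152}{-1609} = \left(-3598\right) \left(- \frac{1}{62}\right) - - \frac{3152}{1609} = \frac{1799}{31} + \frac{3152}{1609} = \frac{2992303}{49879}$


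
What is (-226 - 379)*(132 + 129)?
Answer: -157905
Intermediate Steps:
(-226 - 379)*(132 + 129) = -605*261 = -157905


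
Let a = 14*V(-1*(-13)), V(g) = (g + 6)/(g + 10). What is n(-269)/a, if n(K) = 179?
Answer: 4117/266 ≈ 15.477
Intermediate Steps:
V(g) = (6 + g)/(10 + g)
a = 266/23 (a = 14*((6 - 1*(-13))/(10 - 1*(-13))) = 14*((6 + 13)/(10 + 13)) = 14*(19/23) = 266/23 ≈ 11.565)
n(-269)/a = 179/(266/23) = 179*(23/266) = 4117/266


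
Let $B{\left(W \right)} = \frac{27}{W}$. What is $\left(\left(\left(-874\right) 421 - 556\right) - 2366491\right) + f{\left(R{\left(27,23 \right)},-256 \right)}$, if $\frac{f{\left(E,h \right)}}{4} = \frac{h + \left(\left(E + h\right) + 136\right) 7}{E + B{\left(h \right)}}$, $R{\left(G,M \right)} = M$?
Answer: $- \frac{16030798301}{5861} \approx -2.7352 \cdot 10^{6}$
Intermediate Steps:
$f{\left(E,h \right)} = \frac{4 \left(952 + 7 E + 8 h\right)}{E + \frac{27}{h}}$ ($f{\left(E,h \right)} = 4 \frac{h + \left(\left(E + h\right) + 136\right) 7}{E + \frac{27}{h}} = 4 \frac{h + \left(136 + E + h\right) 7}{E + \frac{27}{h}} = 4 \frac{h + \left(952 + 7 E + 7 h\right)}{E + \frac{27}{h}} = 4 \frac{952 + 7 E + 8 h}{E + \frac{27}{h}} = \frac{4 \left(952 + 7 E + 8 h\right)}{E + \frac{27}{h}}$)
$\left(\left(\left(-874\right) 421 - 556\right) - 2366491\right) + f{\left(R{\left(27,23 \right)},-256 \right)} = \left(\left(\left(-874\right) 421 - 556\right) - 2366491\right) + 4 \left(-256\right) \frac{1}{27 + 23 \left(-256\right)} \left(952 + 7 \cdot 23 + 8 \left(-256\right)\right) = \left(\left(-367954 - 556\right) - 2366491\right) + 4 \left(-256\right) \frac{1}{27 - 5888} \left(952 + 161 - 2048\right) = \left(-368510 - 2366491\right) + 4 \left(-256\right) \frac{1}{-5861} \left(-935\right) = -2735001 + 4 \left(-256\right) \left(- \frac{1}{5861}\right) \left(-935\right) = -2735001 - \frac{957440}{5861} = - \frac{16030798301}{5861}$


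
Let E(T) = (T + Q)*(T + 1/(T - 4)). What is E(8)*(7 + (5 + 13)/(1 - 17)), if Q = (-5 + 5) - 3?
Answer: 7755/32 ≈ 242.34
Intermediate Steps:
Q = -3 (Q = 0 - 3 = -3)
E(T) = (-3 + T)*(T + 1/(-4 + T)) (E(T) = (T - 3)*(T + 1/(T - 4)) = (-3 + T)*(T + 1/(-4 + T)))
E(8)*(7 + (5 + 13)/(1 - 17)) = ((-3 + 8³ - 7*8² + 13*8)/(-4 + 8))*(7 + (5 + 13)/(1 - 17)) = ((-3 + 512 - 7*64 + 104)/4)*(7 + 18/(-16)) = ((-3 + 512 - 448 + 104)/4)*(7 + 18*(-1/16)) = ((¼)*165)*(7 - 9/8) = (165/4)*(47/8) = 7755/32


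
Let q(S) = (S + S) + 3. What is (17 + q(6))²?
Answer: 1024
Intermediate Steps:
q(S) = 3 + 2*S (q(S) = 2*S + 3 = 3 + 2*S)
(17 + q(6))² = (17 + (3 + 2*6))² = (17 + (3 + 12))² = (17 + 15)² = 32² = 1024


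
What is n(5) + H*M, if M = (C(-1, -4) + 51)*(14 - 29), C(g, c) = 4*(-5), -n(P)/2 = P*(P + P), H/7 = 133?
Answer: -433015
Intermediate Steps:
H = 931 (H = 7*133 = 931)
n(P) = -4*P² (n(P) = -2*P*(P + P) = -2*P*2*P = -4*P²)
C(g, c) = -20
M = -465 (M = (-20 + 51)*(14 - 29) = 31*(-15) = -465)
n(5) + H*M = -4*5² + 931*(-465) = -4*25 - 432915 = -100 - 432915 = -433015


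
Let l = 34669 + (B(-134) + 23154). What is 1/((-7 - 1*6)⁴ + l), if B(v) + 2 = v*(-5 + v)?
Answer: 1/105008 ≈ 9.5231e-6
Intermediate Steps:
B(v) = -2 + v*(-5 + v)
l = 76447 (l = 34669 + ((-2 + (-134)² - 5*(-134)) + 23154) = 34669 + ((-2 + 17956 + 670) + 23154) = 34669 + (18624 + 23154) = 34669 + 41778 = 76447)
1/((-7 - 1*6)⁴ + l) = 1/((-7 - 1*6)⁴ + 76447) = 1/((-7 - 6)⁴ + 76447) = 1/((-13)⁴ + 76447) = 1/(28561 + 76447) = 1/105008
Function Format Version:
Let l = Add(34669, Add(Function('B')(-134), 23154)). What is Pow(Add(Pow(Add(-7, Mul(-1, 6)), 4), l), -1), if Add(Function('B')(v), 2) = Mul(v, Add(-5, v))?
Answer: Rational(1, 105008) ≈ 9.5231e-6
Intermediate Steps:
Function('B')(v) = Add(-2, Mul(v, Add(-5, v)))
l = 76447 (l = Add(34669, Add(Add(-2, Pow(-134, 2), Mul(-5, -134)), 23154)) = Add(34669, Add(Add(-2, 17956, 670), 23154)) = Add(34669, Add(18624, 23154)) = Add(34669, 41778) = 76447)
Pow(Add(Pow(Add(-7, Mul(-1, 6)), 4), l), -1) = Pow(Add(Pow(Add(-7, Mul(-1, 6)), 4), 76447), -1) = Pow(Add(Pow(Add(-7, -6), 4), 76447), -1) = Pow(Add(Pow(-13, 4), 76447), -1) = Pow(Add(28561, 76447), -1) = Pow(105008, -1) = Rational(1, 105008)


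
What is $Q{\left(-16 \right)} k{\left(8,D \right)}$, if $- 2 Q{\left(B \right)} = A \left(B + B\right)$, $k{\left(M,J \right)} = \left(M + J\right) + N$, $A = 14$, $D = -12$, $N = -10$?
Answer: $-3136$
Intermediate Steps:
$k{\left(M,J \right)} = -10 + J + M$ ($k{\left(M,J \right)} = \left(M + J\right) - 10 = \left(J + M\right) - 10 = -10 + J + M$)
$Q{\left(B \right)} = - 14 B$ ($Q{\left(B \right)} = - \frac{14 \left(B + B\right)}{2} = - \frac{14 \cdot 2 B}{2} = - \frac{28 B}{2} = - 14 B$)
$Q{\left(-16 \right)} k{\left(8,D \right)} = \left(-14\right) \left(-16\right) \left(-10 - 12 + 8\right) = 224 \left(-14\right) = -3136$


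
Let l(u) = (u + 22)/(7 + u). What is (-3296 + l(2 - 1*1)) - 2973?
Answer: -50129/8 ≈ -6266.1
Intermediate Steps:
l(u) = (22 + u)/(7 + u)
(-3296 + l(2 - 1*1)) - 2973 = (-3296 + (22 + (2 - 1*1))/(7 + (2 - 1*1))) - 2973 = (-3296 + (22 + (2 - 1))/(7 + (2 - 1))) - 2973 = (-3296 + (22 + 1)/(7 + 1)) - 2973 = (-3296 + 23/8) - 2973 = -26345/8 - 2973 = -50129/8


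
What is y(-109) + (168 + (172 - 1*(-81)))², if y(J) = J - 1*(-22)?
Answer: 177154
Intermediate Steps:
y(J) = 22 + J (y(J) = J + 22 = 22 + J)
y(-109) + (168 + (172 - 1*(-81)))² = (22 - 109) + (168 + (172 - 1*(-81)))² = -87 + (168 + (172 + 81))² = -87 + (168 + 253)² = -87 + 421² = -87 + 177241 = 177154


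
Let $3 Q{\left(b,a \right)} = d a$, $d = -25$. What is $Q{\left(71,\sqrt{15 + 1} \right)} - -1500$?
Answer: $\frac{4400}{3} \approx 1466.7$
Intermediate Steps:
$Q{\left(b,a \right)} = - \frac{25 a}{3}$ ($Q{\left(b,a \right)} = \frac{\left(-25\right) a}{3} = - \frac{25 a}{3}$)
$Q{\left(71,\sqrt{15 + 1} \right)} - -1500 = - \frac{25 \sqrt{15 + 1}}{3} - -1500 = - \frac{25 \sqrt{16}}{3} + 1500 = \left(- \frac{25}{3}\right) 4 + 1500 = - \frac{100}{3} + 1500 = \frac{4400}{3}$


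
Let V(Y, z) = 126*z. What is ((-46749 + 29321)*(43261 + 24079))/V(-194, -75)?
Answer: 16765736/135 ≈ 1.2419e+5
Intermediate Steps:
((-46749 + 29321)*(43261 + 24079))/V(-194, -75) = ((-46749 + 29321)*(43261 + 24079))/((126*(-75))) = -17428*67340/(-9450) = -1173601520*(-1/9450) = 16765736/135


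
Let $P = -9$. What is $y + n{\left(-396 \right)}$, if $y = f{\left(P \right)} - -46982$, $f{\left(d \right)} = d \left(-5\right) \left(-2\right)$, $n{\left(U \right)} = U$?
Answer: $46496$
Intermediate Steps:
$f{\left(d \right)} = 10 d$ ($f{\left(d \right)} = - 5 d \left(-2\right) = 10 d$)
$y = 46892$ ($y = 10 \left(-9\right) - -46982 = -90 + 46982 = 46892$)
$y + n{\left(-396 \right)} = 46892 - 396 = 46496$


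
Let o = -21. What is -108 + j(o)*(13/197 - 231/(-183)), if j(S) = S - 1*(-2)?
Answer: -1601114/12017 ≈ -133.24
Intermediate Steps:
j(S) = 2 + S (j(S) = S + 2 = 2 + S)
-108 + j(o)*(13/197 - 231/(-183)) = -108 + (2 - 21)*(13/197 - 231/(-183)) = -108 - 19*(13*(1/197) - 231*(-1/183)) = -108 - 19*(13/197 + 77/61) = -108 - 19*15962/12017 = -108 - 303278/12017 = -1601114/12017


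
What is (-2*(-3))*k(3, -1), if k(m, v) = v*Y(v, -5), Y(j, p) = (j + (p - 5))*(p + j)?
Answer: -396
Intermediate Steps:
Y(j, p) = (j + p)*(-5 + j + p) (Y(j, p) = (j + (-5 + p))*(j + p) = (-5 + j + p)*(j + p) = (j + p)*(-5 + j + p))
k(m, v) = v*(50 + v² - 15*v) (k(m, v) = v*(v² + (-5)² - 5*v - 5*(-5) + 2*v*(-5)) = v*(v² + 25 - 5*v + 25 - 10*v) = v*(50 + v² - 15*v))
(-2*(-3))*k(3, -1) = (-2*(-3))*(-(50 + (-1)² - 15*(-1))) = 6*(-(50 + 1 + 15)) = 6*(-1*66) = 6*(-66) = -396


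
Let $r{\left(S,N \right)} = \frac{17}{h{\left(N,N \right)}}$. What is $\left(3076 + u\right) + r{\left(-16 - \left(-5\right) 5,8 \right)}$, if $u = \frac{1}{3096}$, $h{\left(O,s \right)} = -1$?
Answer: $\frac{9470665}{3096} \approx 3059.0$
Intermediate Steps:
$u = \frac{1}{3096} \approx 0.000323$
$r{\left(S,N \right)} = -17$ ($r{\left(S,N \right)} = \frac{17}{-1} = 17 \left(-1\right) = -17$)
$\left(3076 + u\right) + r{\left(-16 - \left(-5\right) 5,8 \right)} = \left(3076 + \frac{1}{3096}\right) - 17 = \frac{9523297}{3096} - 17 = \frac{9470665}{3096}$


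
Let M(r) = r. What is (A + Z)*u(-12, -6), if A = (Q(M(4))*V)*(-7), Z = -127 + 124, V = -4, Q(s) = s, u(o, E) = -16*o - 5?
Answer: 20383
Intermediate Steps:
u(o, E) = -5 - 16*o
Z = -3
A = 112 (A = (4*(-4))*(-7) = -16*(-7) = 112)
(A + Z)*u(-12, -6) = (112 - 3)*(-5 - 16*(-12)) = 109*(-5 + 192) = 109*187 = 20383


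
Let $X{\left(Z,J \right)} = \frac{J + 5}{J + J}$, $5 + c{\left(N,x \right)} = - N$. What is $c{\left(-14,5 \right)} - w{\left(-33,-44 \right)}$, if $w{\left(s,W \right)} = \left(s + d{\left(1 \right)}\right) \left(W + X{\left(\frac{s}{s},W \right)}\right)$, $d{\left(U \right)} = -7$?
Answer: $- \frac{19066}{11} \approx -1733.3$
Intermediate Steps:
$c{\left(N,x \right)} = -5 - N$
$X{\left(Z,J \right)} = \frac{5 + J}{2 J}$
$w{\left(s,W \right)} = \left(-7 + s\right) \left(W + \frac{5 + W}{2 W}\right)$ ($w{\left(s,W \right)} = \left(s - 7\right) \left(W + \frac{5 + W}{2 W}\right) = \left(-7 + s\right) \left(W + \frac{5 + W}{2 W}\right)$)
$c{\left(-14,5 \right)} - w{\left(-33,-44 \right)} = \left(-5 - -14\right) - \frac{-35 - -308 - 33 \left(5 - 44\right) + 2 \left(-44\right)^{2} \left(-7 - 33\right)}{2 \left(-44\right)} = \left(-5 + 14\right) - \frac{1}{2} \left(- \frac{1}{44}\right) \left(-35 + 308 - -1287 + 2 \cdot 1936 \left(-40\right)\right) = 9 - \frac{1}{2} \left(- \frac{1}{44}\right) \left(-35 + 308 + 1287 - 154880\right) = 9 - \frac{1}{2} \left(- \frac{1}{44}\right) \left(-153320\right) = 9 - \frac{19165}{11} = - \frac{19066}{11}$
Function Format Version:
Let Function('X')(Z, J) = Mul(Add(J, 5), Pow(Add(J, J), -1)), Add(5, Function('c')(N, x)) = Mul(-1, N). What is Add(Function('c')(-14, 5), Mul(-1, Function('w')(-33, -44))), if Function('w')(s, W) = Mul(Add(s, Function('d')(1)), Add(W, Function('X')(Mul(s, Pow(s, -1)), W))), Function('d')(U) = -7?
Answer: Rational(-19066, 11) ≈ -1733.3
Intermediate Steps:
Function('c')(N, x) = Add(-5, Mul(-1, N))
Function('X')(Z, J) = Mul(Rational(1, 2), Pow(J, -1), Add(5, J)) (Function('X')(Z, J) = Mul(Add(5, J), Pow(Mul(2, J), -1)) = Mul(Add(5, J), Mul(Rational(1, 2), Pow(J, -1))) = Mul(Rational(1, 2), Pow(J, -1), Add(5, J)))
Function('w')(s, W) = Mul(Add(-7, s), Add(W, Mul(Rational(1, 2), Pow(W, -1), Add(5, W)))) (Function('w')(s, W) = Mul(Add(s, -7), Add(W, Mul(Rational(1, 2), Pow(W, -1), Add(5, W)))) = Mul(Add(-7, s), Add(W, Mul(Rational(1, 2), Pow(W, -1), Add(5, W)))))
Add(Function('c')(-14, 5), Mul(-1, Function('w')(-33, -44))) = Add(Add(-5, Mul(-1, -14)), Mul(-1, Mul(Rational(1, 2), Pow(-44, -1), Add(-35, Mul(-7, -44), Mul(-33, Add(5, -44)), Mul(2, Pow(-44, 2), Add(-7, -33)))))) = Add(Add(-5, 14), Mul(-1, Mul(Rational(1, 2), Rational(-1, 44), Add(-35, 308, Mul(-33, -39), Mul(2, 1936, -40))))) = Add(9, Mul(-1, Mul(Rational(1, 2), Rational(-1, 44), Add(-35, 308, 1287, -154880)))) = Add(9, Mul(-1, Mul(Rational(1, 2), Rational(-1, 44), -153320))) = Add(9, Mul(-1, Rational(19165, 11))) = Add(9, Rational(-19165, 11)) = Rational(-19066, 11)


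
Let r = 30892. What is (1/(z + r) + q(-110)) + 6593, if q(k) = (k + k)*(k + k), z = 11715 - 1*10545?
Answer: 1763185567/32062 ≈ 54993.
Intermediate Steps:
z = 1170 (z = 11715 - 10545 = 1170)
q(k) = 4*k² (q(k) = (2*k)*(2*k) = 4*k²)
(1/(z + r) + q(-110)) + 6593 = (1/(1170 + 30892) + 4*(-110)²) + 6593 = (1/32062 + 4*12100) + 6593 = (1/32062 + 48400) + 6593 = 1551800801/32062 + 6593 = 1763185567/32062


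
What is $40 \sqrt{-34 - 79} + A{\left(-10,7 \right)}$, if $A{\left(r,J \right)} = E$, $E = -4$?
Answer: $-4 + 40 i \sqrt{113} \approx -4.0 + 425.21 i$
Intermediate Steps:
$A{\left(r,J \right)} = -4$
$40 \sqrt{-34 - 79} + A{\left(-10,7 \right)} = 40 \sqrt{-34 - 79} - 4 = 40 \sqrt{-113} - 4 = 40 i \sqrt{113} - 4 = -4 + 40 i \sqrt{113}$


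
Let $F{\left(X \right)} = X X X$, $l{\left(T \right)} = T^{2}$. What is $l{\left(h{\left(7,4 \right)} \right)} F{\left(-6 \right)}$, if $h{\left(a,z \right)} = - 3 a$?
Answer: $-95256$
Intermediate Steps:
$F{\left(X \right)} = X^{3}$ ($F{\left(X \right)} = X^{2} X = X^{3}$)
$l{\left(h{\left(7,4 \right)} \right)} F{\left(-6 \right)} = \left(\left(-3\right) 7\right)^{2} \left(-6\right)^{3} = \left(-21\right)^{2} \left(-216\right) = 441 \left(-216\right) = -95256$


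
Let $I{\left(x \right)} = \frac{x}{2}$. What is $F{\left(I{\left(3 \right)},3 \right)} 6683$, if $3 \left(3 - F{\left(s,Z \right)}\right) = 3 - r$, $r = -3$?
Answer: $6683$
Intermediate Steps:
$I{\left(x \right)} = \frac{x}{2}$ ($I{\left(x \right)} = x \frac{1}{2} = \frac{x}{2}$)
$F{\left(s,Z \right)} = 1$ ($F{\left(s,Z \right)} = 3 - \frac{3 - -3}{3} = 3 - \frac{3 + 3}{3} = 3 - 2 = 1$)
$F{\left(I{\left(3 \right)},3 \right)} 6683 = 1 \cdot 6683 = 6683$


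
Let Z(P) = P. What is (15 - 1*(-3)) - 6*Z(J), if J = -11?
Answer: 84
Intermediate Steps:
(15 - 1*(-3)) - 6*Z(J) = (15 - 1*(-3)) - 6*(-11) = (15 + 3) + 66 = 18 + 66 = 84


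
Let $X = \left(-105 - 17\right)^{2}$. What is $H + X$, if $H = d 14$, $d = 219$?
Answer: $17950$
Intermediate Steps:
$H = 3066$ ($H = 219 \cdot 14 = 3066$)
$X = 14884$ ($X = \left(-122\right)^{2} = 14884$)
$H + X = 3066 + 14884 = 17950$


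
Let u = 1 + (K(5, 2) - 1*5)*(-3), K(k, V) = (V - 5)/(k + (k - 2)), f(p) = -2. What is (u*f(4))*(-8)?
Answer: 274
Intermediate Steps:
K(k, V) = (-5 + V)/(-2 + 2*k) (K(k, V) = (-5 + V)/(k + (-2 + k)) = (-5 + V)/(-2 + 2*k))
u = 137/8 (u = 1 + ((-5 + 2)/(2*(-1 + 5)) - 1*5)*(-3) = 1 + ((1/2)*(-3)/4 - 5)*(-3) = 1 + ((1/2)*(1/4)*(-3) - 5)*(-3) = 1 + (-3/8 - 5)*(-3) = 1 - 43/8*(-3) = 1 + 129/8 = 137/8 ≈ 17.125)
(u*f(4))*(-8) = ((137/8)*(-2))*(-8) = -137/4*(-8) = 274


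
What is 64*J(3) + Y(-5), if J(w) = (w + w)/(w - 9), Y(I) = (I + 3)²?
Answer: -60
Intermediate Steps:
Y(I) = (3 + I)²
J(w) = 2*w/(-9 + w) (J(w) = (2*w)/(-9 + w) = 2*w/(-9 + w))
64*J(3) + Y(-5) = 64*(2*3/(-9 + 3)) + (3 - 5)² = 64*(2*3/(-6)) + (-2)² = 64*(2*3*(-⅙)) + 4 = 64*(-1) + 4 = -64 + 4 = -60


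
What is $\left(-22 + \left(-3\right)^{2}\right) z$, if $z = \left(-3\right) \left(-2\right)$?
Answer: $-78$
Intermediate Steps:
$z = 6$
$\left(-22 + \left(-3\right)^{2}\right) z = \left(-22 + \left(-3\right)^{2}\right) 6 = \left(-22 + 9\right) 6 = \left(-13\right) 6 = -78$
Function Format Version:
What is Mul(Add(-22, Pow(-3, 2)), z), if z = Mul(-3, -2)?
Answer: -78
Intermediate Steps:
z = 6
Mul(Add(-22, Pow(-3, 2)), z) = Mul(Add(-22, Pow(-3, 2)), 6) = Mul(Add(-22, 9), 6) = Mul(-13, 6) = -78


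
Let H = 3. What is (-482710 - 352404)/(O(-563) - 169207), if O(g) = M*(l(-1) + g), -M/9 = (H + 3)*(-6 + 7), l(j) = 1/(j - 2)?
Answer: 835114/138787 ≈ 6.0172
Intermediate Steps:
l(j) = 1/(-2 + j)
M = -54 (M = -9*(3 + 3)*(-6 + 7) = -54 ≈ -54.000)
O(g) = 18 - 54*g (O(g) = -54*(1/(-2 - 1) + g) = -54*(1/(-3) + g) = -54*(-1/3 + g) = 18 - 54*g)
(-482710 - 352404)/(O(-563) - 169207) = (-482710 - 352404)/((18 - 54*(-563)) - 169207) = -835114/((18 + 30402) - 169207) = -835114/(30420 - 169207) = -835114/(-138787) = -835114*(-1/138787) = 835114/138787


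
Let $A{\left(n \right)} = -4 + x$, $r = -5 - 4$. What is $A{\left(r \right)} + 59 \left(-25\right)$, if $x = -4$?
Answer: $-1483$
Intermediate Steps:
$r = -9$
$A{\left(n \right)} = -8$ ($A{\left(n \right)} = -4 - 4 = -8$)
$A{\left(r \right)} + 59 \left(-25\right) = -8 + 59 \left(-25\right) = -8 - 1475 = -1483$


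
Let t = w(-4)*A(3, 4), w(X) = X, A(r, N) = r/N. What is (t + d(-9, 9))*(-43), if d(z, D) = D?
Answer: -258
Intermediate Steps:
t = -3 (t = -12/4 = -4*¾ = -3)
(t + d(-9, 9))*(-43) = (-3 + 9)*(-43) = 6*(-43) = -258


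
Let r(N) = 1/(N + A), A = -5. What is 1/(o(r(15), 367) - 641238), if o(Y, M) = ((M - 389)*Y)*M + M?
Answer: -5/3208392 ≈ -1.5584e-6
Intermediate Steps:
r(N) = 1/(-5 + N) (r(N) = 1/(N - 5) = 1/(-5 + N))
o(Y, M) = M + M*Y*(-389 + M) (o(Y, M) = ((-389 + M)*Y)*M + M = (Y*(-389 + M))*M + M = M*Y*(-389 + M) + M = M + M*Y*(-389 + M))
1/(o(r(15), 367) - 641238) = 1/(367*(1 - 389/(-5 + 15) + 367/(-5 + 15)) - 641238) = 1/(367*(1 - 389/10 + 367/10) - 641238) = 1/(367*(-6/5) - 641238) = 1/(-2202/5 - 641238) = 1/(-3208392/5) = -5/3208392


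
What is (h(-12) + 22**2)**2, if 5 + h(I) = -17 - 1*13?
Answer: 201601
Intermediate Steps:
h(I) = -35 (h(I) = -5 + (-17 - 1*13) = -5 + (-17 - 13) = -5 - 30 = -35)
(h(-12) + 22**2)**2 = (-35 + 22**2)**2 = (-35 + 484)**2 = 449**2 = 201601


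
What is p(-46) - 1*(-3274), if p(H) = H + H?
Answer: 3182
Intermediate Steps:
p(H) = 2*H
p(-46) - 1*(-3274) = 2*(-46) - 1*(-3274) = -92 + 3274 = 3182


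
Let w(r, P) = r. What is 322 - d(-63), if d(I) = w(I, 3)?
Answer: 385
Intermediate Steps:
d(I) = I
322 - d(-63) = 322 - 1*(-63) = 322 + 63 = 385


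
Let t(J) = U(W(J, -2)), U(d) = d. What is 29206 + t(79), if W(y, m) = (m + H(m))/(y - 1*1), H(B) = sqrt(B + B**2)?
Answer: 1139033/39 + sqrt(2)/78 ≈ 29206.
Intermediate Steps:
W(y, m) = (m + sqrt(m*(1 + m)))/(-1 + y) (W(y, m) = (m + sqrt(m*(1 + m)))/(y - 1*1) = (m + sqrt(m*(1 + m)))/(y - 1) = (m + sqrt(m*(1 + m)))/(-1 + y))
t(J) = (-2 + sqrt(2))/(-1 + J) (t(J) = (-2 + sqrt(-2*(1 - 2)))/(-1 + J) = (-2 + sqrt(-2*(-1)))/(-1 + J) = (-2 + sqrt(2))/(-1 + J))
29206 + t(79) = 29206 + (-2 + sqrt(2))/(-1 + 79) = 29206 + (-2 + sqrt(2))/78 = 29206 + (-1/39 + sqrt(2)/78) = 1139033/39 + sqrt(2)/78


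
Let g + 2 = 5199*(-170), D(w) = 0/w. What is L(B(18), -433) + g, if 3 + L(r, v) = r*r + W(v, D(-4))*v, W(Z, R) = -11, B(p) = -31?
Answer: -878111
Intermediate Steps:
D(w) = 0
g = -883832 (g = -2 + 5199*(-170) = -2 - 883830 = -883832)
L(r, v) = -3 + r² - 11*v (L(r, v) = -3 + (r*r - 11*v) = -3 + (r² - 11*v) = -3 + r² - 11*v)
L(B(18), -433) + g = (-3 + (-31)² - 11*(-433)) - 883832 = (-3 + 961 + 4763) - 883832 = 5721 - 883832 = -878111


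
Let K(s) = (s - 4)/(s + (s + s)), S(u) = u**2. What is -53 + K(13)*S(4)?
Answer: -641/13 ≈ -49.308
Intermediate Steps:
K(s) = (-4 + s)/(3*s) (K(s) = (-4 + s)/(s + 2*s) = (-4 + s)/((3*s)) = (-4 + s)*(1/(3*s)) = (-4 + s)/(3*s))
-53 + K(13)*S(4) = -53 + ((1/3)*(-4 + 13)/13)*4**2 = -53 + ((1/3)*(1/13)*9)*16 = -53 + (3/13)*16 = -53 + 48/13 = -641/13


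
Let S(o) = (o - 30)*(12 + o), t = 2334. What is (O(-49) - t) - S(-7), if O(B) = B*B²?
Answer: -119798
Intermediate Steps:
O(B) = B³
S(o) = (-30 + o)*(12 + o)
(O(-49) - t) - S(-7) = ((-49)³ - 1*2334) - (-360 + (-7)² - 18*(-7)) = (-117649 - 2334) - (-360 + 49 + 126) = -119983 - 1*(-185) = -119983 + 185 = -119798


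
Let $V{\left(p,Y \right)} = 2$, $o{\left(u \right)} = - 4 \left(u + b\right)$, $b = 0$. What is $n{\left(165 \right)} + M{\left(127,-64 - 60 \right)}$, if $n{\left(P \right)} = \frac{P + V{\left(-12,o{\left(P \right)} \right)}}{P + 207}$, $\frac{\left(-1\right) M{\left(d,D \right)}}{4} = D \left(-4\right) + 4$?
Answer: $- \frac{743833}{372} \approx -1999.6$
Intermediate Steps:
$o{\left(u \right)} = - 4 u$ ($o{\left(u \right)} = - 4 \left(u + 0\right) = - 4 u$)
$M{\left(d,D \right)} = -16 + 16 D$ ($M{\left(d,D \right)} = - 4 \left(D \left(-4\right) + 4\right) = - 4 \left(- 4 D + 4\right) = - 4 \left(4 - 4 D\right) = -16 + 16 D$)
$n{\left(P \right)} = \frac{2 + P}{207 + P}$ ($n{\left(P \right)} = \frac{P + 2}{P + 207} = \frac{2 + P}{207 + P}$)
$n{\left(165 \right)} + M{\left(127,-64 - 60 \right)} = \frac{2 + 165}{207 + 165} + \left(-16 + 16 \left(-64 - 60\right)\right) = \frac{1}{372} \cdot 167 + \left(-16 + 16 \left(-124\right)\right) = \frac{1}{372} \cdot 167 - 2000 = \frac{167}{372} - 2000 = - \frac{743833}{372}$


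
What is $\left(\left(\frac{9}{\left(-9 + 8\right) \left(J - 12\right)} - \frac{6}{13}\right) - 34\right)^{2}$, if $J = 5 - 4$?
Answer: $\frac{23145721}{20449} \approx 1131.9$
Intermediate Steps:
$J = 1$ ($J = 5 - 4 = 1$)
$\left(\left(\frac{9}{\left(-9 + 8\right) \left(J - 12\right)} - \frac{6}{13}\right) - 34\right)^{2} = \left(\left(\frac{9}{\left(-9 + 8\right) \left(1 - 12\right)} - \frac{6}{13}\right) - 34\right)^{2} = \left(\left(\frac{9}{\left(-1\right) \left(-11\right)} - \frac{6}{13}\right) - 34\right)^{2} = \left(\left(\frac{9}{11} - \frac{6}{13}\right) - 34\right)^{2} = \left(\frac{51}{143} - 34\right)^{2} = \left(- \frac{4811}{143}\right)^{2} = \frac{23145721}{20449}$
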